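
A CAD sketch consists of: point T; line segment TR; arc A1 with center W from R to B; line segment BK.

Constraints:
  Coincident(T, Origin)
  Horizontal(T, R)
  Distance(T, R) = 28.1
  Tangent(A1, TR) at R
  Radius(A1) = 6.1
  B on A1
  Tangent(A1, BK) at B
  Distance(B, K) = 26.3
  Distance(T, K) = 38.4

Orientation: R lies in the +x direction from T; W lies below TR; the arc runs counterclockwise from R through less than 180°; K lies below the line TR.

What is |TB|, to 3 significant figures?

22.8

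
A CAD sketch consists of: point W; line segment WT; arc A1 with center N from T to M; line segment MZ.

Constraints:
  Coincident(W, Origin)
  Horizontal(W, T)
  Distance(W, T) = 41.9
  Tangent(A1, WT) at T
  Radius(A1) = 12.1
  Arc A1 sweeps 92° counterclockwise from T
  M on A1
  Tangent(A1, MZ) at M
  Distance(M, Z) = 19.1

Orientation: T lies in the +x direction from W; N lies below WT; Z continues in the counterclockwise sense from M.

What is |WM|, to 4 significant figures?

32.33

W is at the origin; W and T share the same y with |WT| = 41.9 and T on the +x side, so T = (41.90, 0.000). Since A1 is tangent to WT there, NT ⟂ WT, so N = T + (0, -12.1) = (41.90, -12.10). On A1, T sits at bearing 90° from N; a 92° counterclockwise sweep puts M at bearing 182°, so M = N + 12.1·(cos 182°, sin 182°) = (29.81, -12.52). Then |WM| = |M − W| = 32.33.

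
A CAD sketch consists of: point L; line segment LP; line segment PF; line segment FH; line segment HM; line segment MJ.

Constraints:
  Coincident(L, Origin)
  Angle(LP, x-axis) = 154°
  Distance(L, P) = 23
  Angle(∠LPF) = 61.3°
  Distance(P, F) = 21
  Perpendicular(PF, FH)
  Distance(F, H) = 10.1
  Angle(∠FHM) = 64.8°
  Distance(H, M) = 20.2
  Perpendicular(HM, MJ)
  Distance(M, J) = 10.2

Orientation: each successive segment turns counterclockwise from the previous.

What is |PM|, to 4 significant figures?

3.108

L is at the origin; LP runs at 154.0° with length 23.0, so P = (-20.67, 10.08). ∠LPF = 61.3° gives PF at -87.30° from the x-axis; with |PF| = 21.0, F = (-19.68, -10.89). PF ⟂ FH, so FH runs at 2.700°; with |FH| = 10.1, H = (-9.594, -10.42). ∠FHM = 64.8° gives HM at 117.9° from the x-axis; with |HM| = 20.2, M = (-19.05, 7.434). Then |PM| = |M − P| = 3.108.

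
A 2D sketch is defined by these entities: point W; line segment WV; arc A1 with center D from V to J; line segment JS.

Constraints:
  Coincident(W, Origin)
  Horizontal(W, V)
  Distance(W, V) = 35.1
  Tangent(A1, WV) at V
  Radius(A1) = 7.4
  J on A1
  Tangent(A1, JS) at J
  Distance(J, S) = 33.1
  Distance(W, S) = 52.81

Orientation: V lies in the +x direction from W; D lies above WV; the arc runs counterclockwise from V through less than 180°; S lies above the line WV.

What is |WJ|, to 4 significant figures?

43.25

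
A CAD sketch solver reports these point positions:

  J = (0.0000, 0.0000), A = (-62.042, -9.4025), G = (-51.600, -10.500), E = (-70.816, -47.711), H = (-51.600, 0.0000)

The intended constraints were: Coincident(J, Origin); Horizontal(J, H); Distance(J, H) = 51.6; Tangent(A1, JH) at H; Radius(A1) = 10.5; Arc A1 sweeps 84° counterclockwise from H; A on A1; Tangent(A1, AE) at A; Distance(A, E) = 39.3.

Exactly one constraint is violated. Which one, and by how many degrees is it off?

Tangent(A1, AE) at A — off by 6.90°.

J = (0.00, 0.00) ✓; J.y = 0.00, H.y = 0.00 ✓; |JH| = 51.60 ✓; ∠(GH, HJ) = 90.00° ✓; |GH| = 10.50 ✓; bearing(G→A) − bearing(G→H) = 84.00° ✓; |GA| = 10.50 ✓; ∠(GA, AE) = 96.90° ✗; |AE| = 39.30 ✓.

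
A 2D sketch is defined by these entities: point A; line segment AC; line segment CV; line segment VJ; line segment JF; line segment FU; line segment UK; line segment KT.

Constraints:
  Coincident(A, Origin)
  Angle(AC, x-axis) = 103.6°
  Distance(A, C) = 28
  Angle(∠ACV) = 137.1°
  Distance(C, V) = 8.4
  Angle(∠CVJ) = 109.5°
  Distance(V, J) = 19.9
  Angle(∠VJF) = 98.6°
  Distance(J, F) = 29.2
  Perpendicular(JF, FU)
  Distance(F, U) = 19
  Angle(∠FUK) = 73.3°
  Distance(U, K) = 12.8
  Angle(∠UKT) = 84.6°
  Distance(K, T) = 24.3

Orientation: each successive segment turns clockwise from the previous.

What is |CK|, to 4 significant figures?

15.02

JF ⟂ FU, so FU runs at 178.8°; with |FU| = 19.0, U = (-2.471, 2.357). ∠FUK = 73.3° gives UK at 72.10° from the x-axis; with |UK| = 12.8, K = (1.463, 14.54). Then |CK| = |K − C| = 15.02.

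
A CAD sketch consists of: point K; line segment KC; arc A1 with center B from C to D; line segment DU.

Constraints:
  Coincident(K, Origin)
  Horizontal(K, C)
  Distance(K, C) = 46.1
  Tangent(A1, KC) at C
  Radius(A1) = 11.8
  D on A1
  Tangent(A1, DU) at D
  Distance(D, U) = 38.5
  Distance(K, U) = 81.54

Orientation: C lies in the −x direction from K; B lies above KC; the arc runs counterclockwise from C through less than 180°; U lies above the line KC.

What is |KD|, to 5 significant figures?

43.552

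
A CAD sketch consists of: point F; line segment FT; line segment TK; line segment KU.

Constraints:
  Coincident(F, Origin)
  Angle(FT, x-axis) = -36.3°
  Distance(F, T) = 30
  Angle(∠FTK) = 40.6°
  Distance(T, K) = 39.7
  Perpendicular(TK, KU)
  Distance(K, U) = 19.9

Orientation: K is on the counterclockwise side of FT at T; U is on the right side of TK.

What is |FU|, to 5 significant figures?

42.902

F is at the origin; FT runs at -36.3° with length 30.0, so T = 30.0·(cos -36.3°, sin -36.3°) = (24.178, -17.760). ∠FTK = 40.6°, so TK runs at -36.3° + (180° − 40.6°) = 103.10° from the x-axis; with |TK| = 39.7, K = T + 39.7·(cos 103.10°, sin 103.10°) = (15.180, 20.906). TK is perpendicular to KU; with |KU| = 19.9 on the right of TK, U = K + 19.9·(0.97398, 0.22665) = (34.562, 25.417). Then |FU| = |U − F| = 42.902.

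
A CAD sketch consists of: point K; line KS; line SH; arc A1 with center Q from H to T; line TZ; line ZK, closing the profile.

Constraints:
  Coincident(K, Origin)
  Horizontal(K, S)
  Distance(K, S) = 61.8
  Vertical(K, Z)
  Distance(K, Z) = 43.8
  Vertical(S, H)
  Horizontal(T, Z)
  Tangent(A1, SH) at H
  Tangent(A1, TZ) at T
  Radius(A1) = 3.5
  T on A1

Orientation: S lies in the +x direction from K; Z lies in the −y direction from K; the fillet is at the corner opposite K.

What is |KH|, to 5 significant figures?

73.779

K is at the origin; KS is horizontal with |KS| = 61.8 and S on the +x side, so S = (61.800, 0.0000). K and Z share the same x with |KZ| = 43.8 and Z on the −y side, so Z = (0.0000, -43.800). The virtual corner opposite K is at (61.800, -43.800). Tangency of A1 to SH means the radius QH is perpendicular to SH and since A1 is tangent to TZ there, QT ⟂ TZ, with radius 3.5, so the center Q sits 3.5 in from both sides at Q = (58.300, -40.300). That places the tangent points at H = (61.800, -40.300) on SH and T = (58.300, -43.800) on TZ. Then |KH| = |H − K| = 73.779.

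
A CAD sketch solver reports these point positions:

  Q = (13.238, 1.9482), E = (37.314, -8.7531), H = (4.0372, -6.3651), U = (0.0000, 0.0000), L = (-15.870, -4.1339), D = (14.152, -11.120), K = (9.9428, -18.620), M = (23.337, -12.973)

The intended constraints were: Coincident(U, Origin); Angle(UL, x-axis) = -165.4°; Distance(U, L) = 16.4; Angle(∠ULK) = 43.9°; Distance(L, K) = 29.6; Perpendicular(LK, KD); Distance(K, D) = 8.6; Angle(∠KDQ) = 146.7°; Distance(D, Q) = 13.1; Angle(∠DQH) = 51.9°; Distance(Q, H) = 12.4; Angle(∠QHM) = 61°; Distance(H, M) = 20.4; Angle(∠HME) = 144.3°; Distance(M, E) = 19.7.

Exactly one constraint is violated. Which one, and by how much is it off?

Distance(M, E) = 19.7 — off by 5.10.

U = (0.00, 0.00) ✓; UL at -165.4° ✓; |UL| = 16.40 ✓; ∠ULK = 43.90° ✓; |LK| = 29.60 ✓; ∠(LK, KD) = 90.00° ✓; |KD| = 8.600 ✓; ∠KDQ = 146.7° ✓; |DQ| = 13.10 ✓; ∠DQH = 51.90° ✓; |QH| = 12.40 ✓; ∠QHM = 61.00° ✓; |HM| = 20.40 ✓; ∠HME = 144.3° ✓; |ME| = 14.60 ✗.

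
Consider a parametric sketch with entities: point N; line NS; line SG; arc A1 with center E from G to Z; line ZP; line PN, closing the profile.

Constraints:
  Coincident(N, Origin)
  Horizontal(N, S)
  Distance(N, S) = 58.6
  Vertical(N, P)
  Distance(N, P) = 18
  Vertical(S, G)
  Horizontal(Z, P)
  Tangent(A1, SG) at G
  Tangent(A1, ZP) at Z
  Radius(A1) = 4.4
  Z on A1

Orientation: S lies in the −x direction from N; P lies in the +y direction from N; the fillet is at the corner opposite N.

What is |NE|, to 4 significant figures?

55.88

N is at the origin; NS is horizontal with |NS| = 58.6 and S on the −x side, so S = (-58.60, 0.000). N and P share the same x with |NP| = 18.0 and P on the +y side, so P = (0.000, 18.00). The virtual corner opposite N is at (-58.60, 18.00). Tangency of A1 to SG means the radius EG is perpendicular to SG and since A1 is tangent to ZP there, EZ ⟂ ZP, with radius 4.4, so the center E sits 4.4 in from both sides at E = (-54.20, 13.60). Then |NE| = |E − N| = 55.88.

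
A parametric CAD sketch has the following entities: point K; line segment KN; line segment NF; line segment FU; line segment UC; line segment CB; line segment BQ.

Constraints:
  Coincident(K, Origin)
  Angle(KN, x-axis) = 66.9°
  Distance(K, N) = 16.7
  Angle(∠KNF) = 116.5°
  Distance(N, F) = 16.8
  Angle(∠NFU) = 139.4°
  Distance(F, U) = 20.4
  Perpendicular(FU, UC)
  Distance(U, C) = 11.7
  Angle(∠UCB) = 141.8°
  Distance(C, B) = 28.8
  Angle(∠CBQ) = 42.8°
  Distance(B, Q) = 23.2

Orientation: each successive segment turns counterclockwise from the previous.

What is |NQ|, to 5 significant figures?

13.488

∠UCB = 141.8° gives CB at -60.800° from the x-axis; with |CB| = 28.8, B = (-12.265, -5.3500). ∠CBQ = 42.8° gives BQ at 76.400° from the x-axis; with |BQ| = 23.2, Q = (-6.8099, 17.200). Then |NQ| = |Q − N| = 13.488.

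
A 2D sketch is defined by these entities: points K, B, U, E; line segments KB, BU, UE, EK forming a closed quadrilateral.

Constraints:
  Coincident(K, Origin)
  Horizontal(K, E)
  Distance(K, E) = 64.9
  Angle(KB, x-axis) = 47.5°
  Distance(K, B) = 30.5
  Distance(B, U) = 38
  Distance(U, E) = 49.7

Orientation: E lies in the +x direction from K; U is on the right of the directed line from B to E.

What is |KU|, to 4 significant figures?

23.42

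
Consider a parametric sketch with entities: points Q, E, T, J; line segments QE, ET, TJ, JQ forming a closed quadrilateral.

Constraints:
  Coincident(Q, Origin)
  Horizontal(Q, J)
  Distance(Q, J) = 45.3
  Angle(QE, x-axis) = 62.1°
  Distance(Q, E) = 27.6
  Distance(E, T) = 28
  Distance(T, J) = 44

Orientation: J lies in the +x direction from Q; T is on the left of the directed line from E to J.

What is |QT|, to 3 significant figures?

54.6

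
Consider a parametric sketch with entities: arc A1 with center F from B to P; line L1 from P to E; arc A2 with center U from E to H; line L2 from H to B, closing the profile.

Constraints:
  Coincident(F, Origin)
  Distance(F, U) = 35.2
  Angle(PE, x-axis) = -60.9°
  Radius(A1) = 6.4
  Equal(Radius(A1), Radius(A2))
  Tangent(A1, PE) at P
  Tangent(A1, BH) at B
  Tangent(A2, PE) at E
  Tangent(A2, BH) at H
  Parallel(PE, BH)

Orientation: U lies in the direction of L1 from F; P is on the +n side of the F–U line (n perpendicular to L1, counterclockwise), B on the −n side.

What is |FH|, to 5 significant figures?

35.777

Tangency of A1 to both parallel lines with radius 6.4 puts P and B at F ± 6.4·n: P = (5.5921, 3.1125), B = (-5.5921, -3.1125). Equal radii place E and H the same way about U: E = U + 6.4·n = (22.711, -27.644), H = U − 6.4·n = (11.527, -33.869). Then |FH| = |H − F| = 35.777.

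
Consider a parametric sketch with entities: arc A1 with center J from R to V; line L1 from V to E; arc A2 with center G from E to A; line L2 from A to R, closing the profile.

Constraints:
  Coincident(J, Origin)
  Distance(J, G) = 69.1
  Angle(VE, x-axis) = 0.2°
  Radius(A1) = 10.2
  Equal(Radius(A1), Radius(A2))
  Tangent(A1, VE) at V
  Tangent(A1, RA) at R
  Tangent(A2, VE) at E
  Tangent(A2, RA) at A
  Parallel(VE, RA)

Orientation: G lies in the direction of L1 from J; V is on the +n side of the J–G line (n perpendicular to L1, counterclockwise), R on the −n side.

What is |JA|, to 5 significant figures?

69.849

The slot axis is L1's direction at 0.2°, so u = (cos 0.2°, sin 0.2°) = (0.99999, 0.0034907) and n = (−sin 0.2°, cos 0.2°) = (-0.0034907, 0.99999). J is at the origin and G lies 69.1 along u from J, so G = 69.1·u = (69.100, 0.24120). Tangency of A1 to both parallel lines with radius 10.2 puts V and R at J ± 10.2·n: V = (-0.035605, 10.200), R = (0.035605, -10.200). Equal radii place E and A the same way about G: E = G + 10.2·n = (69.064, 10.441), A = G − 10.2·n = (69.135, -9.9587). Then |JA| = |A − J| = 69.849.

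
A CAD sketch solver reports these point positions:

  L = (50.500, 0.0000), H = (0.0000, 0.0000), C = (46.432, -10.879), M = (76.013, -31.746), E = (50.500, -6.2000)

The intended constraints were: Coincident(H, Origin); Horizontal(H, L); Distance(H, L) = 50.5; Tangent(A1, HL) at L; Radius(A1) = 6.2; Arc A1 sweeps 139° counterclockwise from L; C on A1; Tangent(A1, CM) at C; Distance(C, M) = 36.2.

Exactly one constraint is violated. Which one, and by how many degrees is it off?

Tangent(A1, CM) at C — off by 5.80°.

H = (0.00, 0.00) ✓; H.y = 0.00, L.y = 0.00 ✓; |HL| = 50.50 ✓; ∠(EL, LH) = 90.00° ✓; |EL| = 6.200 ✓; bearing(E→C) − bearing(E→L) = 139.0° ✓; |EC| = 6.200 ✓; ∠(EC, CM) = 84.20° ✗; |CM| = 36.20 ✓.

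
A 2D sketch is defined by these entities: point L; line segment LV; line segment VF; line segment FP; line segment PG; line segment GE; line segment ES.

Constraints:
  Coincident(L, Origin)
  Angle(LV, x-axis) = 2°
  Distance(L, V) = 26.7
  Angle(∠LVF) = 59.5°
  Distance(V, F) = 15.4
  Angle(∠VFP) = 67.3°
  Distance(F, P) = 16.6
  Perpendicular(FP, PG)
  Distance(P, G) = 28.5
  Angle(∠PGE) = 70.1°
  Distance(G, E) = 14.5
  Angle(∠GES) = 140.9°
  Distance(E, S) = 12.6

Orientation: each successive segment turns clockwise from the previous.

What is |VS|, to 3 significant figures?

9.58

∠PGE = 70.1° gives GE at -71.1° from the x-axis; with |GE| = 14.5, E = (35.8, 4.48). ∠GES = 140.9° gives ES at -110° from the x-axis; with |ES| = 12.6, S = (31.5, -7.35). Then |VS| = |S − V| = 9.58.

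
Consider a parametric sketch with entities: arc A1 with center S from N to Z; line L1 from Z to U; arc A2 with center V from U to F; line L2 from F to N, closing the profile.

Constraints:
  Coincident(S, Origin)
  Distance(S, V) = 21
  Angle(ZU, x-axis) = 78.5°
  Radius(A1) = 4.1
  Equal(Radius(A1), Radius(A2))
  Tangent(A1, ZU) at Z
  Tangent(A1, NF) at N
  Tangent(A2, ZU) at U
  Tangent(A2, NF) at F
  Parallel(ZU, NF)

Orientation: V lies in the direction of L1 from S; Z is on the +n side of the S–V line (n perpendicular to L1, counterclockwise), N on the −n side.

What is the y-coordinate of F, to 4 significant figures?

19.76

The slot axis is L1's direction at 78.5°, so u = (cos 78.5°, sin 78.5°) = (0.1994, 0.9799) and n = (−sin 78.5°, cos 78.5°) = (-0.9799, 0.1994). S is at the origin and V lies 21.0 along u from S, so V = 21.0·u = (4.187, 20.58). Tangency of A1 to both parallel lines with radius 4.1 puts Z and N at S ± 4.1·n: Z = (-4.018, 0.8174), N = (4.018, -0.8174). Equal radii place U and F the same way about V: U = V + 4.1·n = (0.1690, 21.40), F = V − 4.1·n = (8.204, 19.76). So F.y = 19.76.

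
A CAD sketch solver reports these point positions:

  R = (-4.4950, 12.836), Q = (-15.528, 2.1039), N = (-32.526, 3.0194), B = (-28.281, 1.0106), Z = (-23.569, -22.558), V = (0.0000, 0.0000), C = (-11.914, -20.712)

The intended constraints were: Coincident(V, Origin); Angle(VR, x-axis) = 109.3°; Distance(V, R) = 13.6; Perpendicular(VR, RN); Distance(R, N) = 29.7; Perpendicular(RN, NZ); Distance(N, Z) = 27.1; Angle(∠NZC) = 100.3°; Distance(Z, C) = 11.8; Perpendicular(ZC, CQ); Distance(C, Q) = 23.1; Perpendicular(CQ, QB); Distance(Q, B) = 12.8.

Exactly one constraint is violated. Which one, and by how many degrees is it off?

Perpendicular(CQ, QB) — off by 4.10°.

V = (0.00, 0.00) ✓; VR at 109.3° ✓; |VR| = 13.60 ✓; ∠(VR, RN) = 90.00° ✓; |RN| = 29.70 ✓; ∠(RN, NZ) = 90.00° ✓; |NZ| = 27.10 ✓; ∠NZC = 100.3° ✓; |ZC| = 11.80 ✓; ∠(ZC, CQ) = 90.00° ✓; |CQ| = 23.10 ✓; ∠(CQ, QB) = 85.90° ✗; |QB| = 12.80 ✓.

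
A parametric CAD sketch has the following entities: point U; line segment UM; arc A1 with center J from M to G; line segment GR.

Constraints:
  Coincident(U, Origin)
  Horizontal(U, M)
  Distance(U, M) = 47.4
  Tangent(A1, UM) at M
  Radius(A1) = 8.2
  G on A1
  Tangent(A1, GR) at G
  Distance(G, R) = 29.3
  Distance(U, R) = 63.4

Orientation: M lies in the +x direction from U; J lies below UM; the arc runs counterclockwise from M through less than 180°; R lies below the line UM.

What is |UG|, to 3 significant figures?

41.3

Checks: |JM| = 8.200 ✓; |JG| = 8.200 ✓; ∠(JG, GR) = 90.00° ✓; |GR| = 29.30 ✓; |UR| = 63.40 ✓.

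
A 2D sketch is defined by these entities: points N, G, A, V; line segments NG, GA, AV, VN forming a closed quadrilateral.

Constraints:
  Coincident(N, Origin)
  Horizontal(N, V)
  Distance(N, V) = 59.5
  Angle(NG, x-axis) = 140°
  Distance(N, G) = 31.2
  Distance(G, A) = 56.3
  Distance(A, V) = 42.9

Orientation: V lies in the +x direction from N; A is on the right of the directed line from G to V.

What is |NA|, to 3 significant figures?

25.1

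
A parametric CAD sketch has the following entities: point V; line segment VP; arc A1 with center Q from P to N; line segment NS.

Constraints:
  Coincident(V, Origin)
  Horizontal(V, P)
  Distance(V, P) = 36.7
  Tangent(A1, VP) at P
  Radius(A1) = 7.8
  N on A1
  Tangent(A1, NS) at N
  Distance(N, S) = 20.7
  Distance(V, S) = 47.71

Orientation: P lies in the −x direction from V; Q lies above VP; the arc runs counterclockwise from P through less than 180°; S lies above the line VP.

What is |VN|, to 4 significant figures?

31.34

V is at the origin; VP is horizontal with |VP| = 36.7 and P on the −x side, so P = (-36.70, 0.000). Tangency of A1 to VP means the radius QP is perpendicular to VP, so Q = P + (0, 7.8) = (-36.70, 7.800). Since QN ⟂ NS (tangency), |QS| = √(7.8² + 20.7²) = 22.12 regardless of where N sits on A1. So S lies on both circle(V, 47.71) and circle(Q, 22.12); the above-VP intersection is S = (-37.17, 29.92). N is the foot of the tangent from S: N = (-29.46, 10.70).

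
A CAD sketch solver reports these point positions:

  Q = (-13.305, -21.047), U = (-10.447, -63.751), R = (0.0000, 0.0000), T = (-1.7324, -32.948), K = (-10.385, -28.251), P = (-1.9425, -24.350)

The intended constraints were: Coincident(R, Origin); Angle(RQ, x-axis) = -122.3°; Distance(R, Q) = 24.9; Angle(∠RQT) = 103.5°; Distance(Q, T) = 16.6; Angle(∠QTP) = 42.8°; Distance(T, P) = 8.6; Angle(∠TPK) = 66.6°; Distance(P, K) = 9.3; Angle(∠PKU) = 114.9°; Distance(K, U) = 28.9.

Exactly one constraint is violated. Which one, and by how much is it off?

Distance(K, U) = 28.9 — off by 6.60.

R = (0.00, 0.00) ✓; RQ at -122.3° ✓; |RQ| = 24.90 ✓; ∠RQT = 103.5° ✓; |QT| = 16.60 ✓; ∠QTP = 42.80° ✓; |TP| = 8.601 ✓; ∠TPK = 66.60° ✓; |PK| = 9.300 ✓; ∠PKU = 114.9° ✓; |KU| = 35.50 ✗.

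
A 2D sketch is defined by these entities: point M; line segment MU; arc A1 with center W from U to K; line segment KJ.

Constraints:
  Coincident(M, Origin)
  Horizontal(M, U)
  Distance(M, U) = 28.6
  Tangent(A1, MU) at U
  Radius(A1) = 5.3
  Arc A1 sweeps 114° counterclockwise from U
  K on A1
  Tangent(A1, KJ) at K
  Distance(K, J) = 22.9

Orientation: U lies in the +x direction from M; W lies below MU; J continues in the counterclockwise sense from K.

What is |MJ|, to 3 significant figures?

43.6

M is at the origin; MU is horizontal with |MU| = 28.6 and U on the +x side, so U = (28.6, 0.00). A1 meets MU tangentially, so WU is at right angles to MU, so W = U + (0, -5.3) = (28.6, -5.30). On A1, U sits at bearing 90° from W; a 114° counterclockwise sweep puts K at bearing 204°, so K = W + 5.3·(cos 204°, sin 204°) = (23.8, -7.46). Tangency of A1 to KJ means the radius WK is perpendicular to KJ, so KJ runs along (−sin 204°, cos 204°); with |KJ| = 22.9, J = (33.1, -28.4). Then |MJ| = |J − M| = 43.6.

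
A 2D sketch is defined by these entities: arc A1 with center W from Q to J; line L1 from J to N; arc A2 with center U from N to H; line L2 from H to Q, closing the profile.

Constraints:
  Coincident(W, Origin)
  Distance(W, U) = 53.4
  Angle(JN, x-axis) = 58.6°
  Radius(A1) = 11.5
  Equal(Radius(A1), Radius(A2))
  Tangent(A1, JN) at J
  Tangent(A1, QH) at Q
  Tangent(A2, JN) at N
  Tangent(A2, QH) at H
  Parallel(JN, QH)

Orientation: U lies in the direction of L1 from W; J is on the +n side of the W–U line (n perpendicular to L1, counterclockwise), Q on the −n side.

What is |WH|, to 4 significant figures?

54.62

The slot axis is L1's direction at 58.6°, so u = (cos 58.6°, sin 58.6°) = (0.5210, 0.8536) and n = (−sin 58.6°, cos 58.6°) = (-0.8536, 0.5210). W is at the origin and U lies 53.4 along u from W, so U = 53.4·u = (27.82, 45.58). Tangency of A1 to both parallel lines with radius 11.5 puts J and Q at W ± 11.5·n: J = (-9.816, 5.992), Q = (9.816, -5.992). Equal radii place N and H the same way about U: N = U + 11.5·n = (18.01, 51.57), H = U − 11.5·n = (37.64, 39.59). Then |WH| = |H − W| = 54.62.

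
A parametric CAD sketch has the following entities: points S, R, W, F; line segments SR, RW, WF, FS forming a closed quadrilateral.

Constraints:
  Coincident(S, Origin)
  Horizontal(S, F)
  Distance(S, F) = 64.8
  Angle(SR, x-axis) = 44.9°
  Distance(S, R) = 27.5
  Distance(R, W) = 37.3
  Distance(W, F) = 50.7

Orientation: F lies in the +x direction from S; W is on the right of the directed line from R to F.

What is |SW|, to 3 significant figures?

24.9

S is at the origin; SF is horizontal with |SF| = 64.8 and F in +x, so F = (64.8, 0). SR runs at 44.9° with |SR| = 27.5, so R = (19.5, 19.4). W is determined by |RW| = 37.3 and |WF| = 50.7 together: it lies at the intersection of circle(R, 37.3) and circle(F, 50.7). With |RF| = 49.3, the foot of the radical line on RF is 12.7 from R and the perpendicular offset is √(37.3² − 12.7²) = 35.1. Taking the right-of-RF solution: W = (17.3, -17.8).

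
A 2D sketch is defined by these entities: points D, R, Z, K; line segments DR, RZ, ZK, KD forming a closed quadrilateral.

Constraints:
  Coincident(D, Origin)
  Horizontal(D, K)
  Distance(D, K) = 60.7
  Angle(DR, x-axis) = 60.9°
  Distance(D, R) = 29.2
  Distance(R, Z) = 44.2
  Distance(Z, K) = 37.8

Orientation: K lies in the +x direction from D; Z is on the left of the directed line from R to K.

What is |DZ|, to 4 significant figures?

68.04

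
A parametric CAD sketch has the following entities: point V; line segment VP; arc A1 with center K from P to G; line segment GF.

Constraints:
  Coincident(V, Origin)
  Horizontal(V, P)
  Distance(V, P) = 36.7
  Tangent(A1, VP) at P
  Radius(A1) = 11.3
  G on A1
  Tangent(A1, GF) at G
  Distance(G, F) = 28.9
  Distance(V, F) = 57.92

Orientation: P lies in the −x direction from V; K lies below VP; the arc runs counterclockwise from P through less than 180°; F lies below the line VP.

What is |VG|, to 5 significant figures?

49.698

V is at the origin; V and P share the same y with |VP| = 36.7 and P on the −x side, so P = (-36.700, 0.0000). The tangent condition forces KP to be normal to VP, so K = P + (0, -11.3) = (-36.700, -11.300). Since KG ⟂ GF (tangency), |KF| = √(11.3² + 28.9²) = 31.031 regardless of where G sits on A1. So F lies on both circle(V, 57.92) and circle(K, 31.031); the below-VP intersection is F = (-39.687, -42.187). G is the foot of the tangent from F: G = (-47.571, -14.383).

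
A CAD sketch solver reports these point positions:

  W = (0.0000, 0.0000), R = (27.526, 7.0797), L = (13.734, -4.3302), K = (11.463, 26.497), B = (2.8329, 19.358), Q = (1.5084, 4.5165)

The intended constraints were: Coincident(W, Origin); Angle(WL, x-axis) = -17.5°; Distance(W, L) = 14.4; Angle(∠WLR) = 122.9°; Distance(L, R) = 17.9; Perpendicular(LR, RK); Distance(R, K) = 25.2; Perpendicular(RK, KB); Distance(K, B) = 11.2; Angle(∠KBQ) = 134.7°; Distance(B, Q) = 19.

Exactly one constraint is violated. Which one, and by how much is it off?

Distance(B, Q) = 19 — off by 4.10.

W = (0.00, 0.00) ✓; WL at -17.50° ✓; |WL| = 14.40 ✓; ∠WLR = 122.9° ✓; |LR| = 17.90 ✓; ∠(LR, RK) = 90.00° ✓; |RK| = 25.20 ✓; ∠(RK, KB) = 90.00° ✓; |KB| = 11.20 ✓; ∠KBQ = 134.7° ✓; |BQ| = 14.90 ✗.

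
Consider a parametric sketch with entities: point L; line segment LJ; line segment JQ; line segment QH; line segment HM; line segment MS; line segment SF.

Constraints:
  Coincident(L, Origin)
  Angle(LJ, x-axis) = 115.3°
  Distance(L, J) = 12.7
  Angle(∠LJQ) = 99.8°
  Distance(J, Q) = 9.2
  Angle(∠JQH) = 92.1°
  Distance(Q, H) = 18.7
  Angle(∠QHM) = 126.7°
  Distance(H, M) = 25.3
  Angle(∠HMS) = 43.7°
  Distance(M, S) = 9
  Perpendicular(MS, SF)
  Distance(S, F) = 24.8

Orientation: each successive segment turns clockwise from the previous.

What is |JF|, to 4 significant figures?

32.96

L is at the origin; LJ runs at 115.3° with length 12.7, so J = (-5.427, 11.48). ∠LJQ = 99.8° gives JQ at 35.10° from the x-axis; with |JQ| = 9.2, Q = (2.100, 16.77). ∠JQH = 92.1° gives QH at -52.80° from the x-axis; with |QH| = 18.7, H = (13.41, 1.877). ∠QHM = 126.7° gives HM at -106.1° from the x-axis; with |HM| = 25.3, M = (6.389, -22.43). ∠HMS = 43.7° gives MS at 117.6° from the x-axis; with |MS| = 9.0, S = (2.220, -14.46). MS is perpendicular to SF, so SF runs at 27.60°; with |SF| = 24.8, F = (24.20, -2.965). Then |JF| = |F − J| = 32.96.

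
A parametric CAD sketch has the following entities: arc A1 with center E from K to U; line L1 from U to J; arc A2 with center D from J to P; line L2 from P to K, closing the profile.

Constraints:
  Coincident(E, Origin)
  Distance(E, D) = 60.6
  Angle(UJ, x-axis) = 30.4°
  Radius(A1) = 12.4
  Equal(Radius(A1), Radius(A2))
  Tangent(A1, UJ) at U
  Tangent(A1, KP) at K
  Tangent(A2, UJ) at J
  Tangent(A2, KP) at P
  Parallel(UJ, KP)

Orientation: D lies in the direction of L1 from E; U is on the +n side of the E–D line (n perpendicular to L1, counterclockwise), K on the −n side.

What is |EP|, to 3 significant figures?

61.9

Tangency of A1 to both parallel lines with radius 12.4 puts U and K at E ± 12.4·n: U = (-6.27, 10.7), K = (6.27, -10.7). Equal radii place J and P the same way about D: J = D + 12.4·n = (46.0, 41.4), P = D − 12.4·n = (58.5, 20.0). Then |EP| = |P − E| = 61.9.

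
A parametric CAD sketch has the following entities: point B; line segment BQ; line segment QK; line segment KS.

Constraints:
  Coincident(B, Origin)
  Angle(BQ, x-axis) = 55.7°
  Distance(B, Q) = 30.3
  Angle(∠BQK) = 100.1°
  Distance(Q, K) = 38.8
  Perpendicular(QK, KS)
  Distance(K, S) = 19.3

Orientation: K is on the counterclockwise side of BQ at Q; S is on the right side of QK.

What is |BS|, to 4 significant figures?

66.03

B is at the origin; BQ runs at 55.7° with length 30.3, so Q = 30.3·(cos 55.7°, sin 55.7°) = (17.07, 25.03). ∠BQK = 100.1°, so QK runs at 55.7° + (180° − 100.1°) = 135.6° from the x-axis; with |QK| = 38.8, K = Q + 38.8·(cos 135.6°, sin 135.6°) = (-10.65, 52.18). The perpendicularity gives KS at right angles to QK; with |KS| = 19.3 on the right of QK, S = K + 19.3·(0.6997, 0.7145) = (2.857, 65.97). Then |BS| = |S − B| = 66.03.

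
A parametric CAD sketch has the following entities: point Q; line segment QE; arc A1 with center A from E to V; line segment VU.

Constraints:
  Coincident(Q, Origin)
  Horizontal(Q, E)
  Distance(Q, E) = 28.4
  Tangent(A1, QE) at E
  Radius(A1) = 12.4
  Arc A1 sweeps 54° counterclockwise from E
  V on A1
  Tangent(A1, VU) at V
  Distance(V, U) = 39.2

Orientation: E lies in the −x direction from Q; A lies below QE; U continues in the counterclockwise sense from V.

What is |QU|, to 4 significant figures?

71.66

Q is at the origin; QE is horizontal with |QE| = 28.4 and E on the −x side, so E = (-28.40, 0.000). A1 meets QE tangentially, so AE is at right angles to QE, so A = E + (0, -12.4) = (-28.40, -12.40). On A1, E sits at bearing 90° from A; a 54° counterclockwise sweep puts V at bearing 144°, so V = A + 12.4·(cos 144°, sin 144°) = (-38.43, -5.111). Since A1 is tangent to VU there, AV ⟂ VU, so VU runs along (−sin 144°, cos 144°); with |VU| = 39.2, U = (-61.47, -36.82). Then |QU| = |U − Q| = 71.66.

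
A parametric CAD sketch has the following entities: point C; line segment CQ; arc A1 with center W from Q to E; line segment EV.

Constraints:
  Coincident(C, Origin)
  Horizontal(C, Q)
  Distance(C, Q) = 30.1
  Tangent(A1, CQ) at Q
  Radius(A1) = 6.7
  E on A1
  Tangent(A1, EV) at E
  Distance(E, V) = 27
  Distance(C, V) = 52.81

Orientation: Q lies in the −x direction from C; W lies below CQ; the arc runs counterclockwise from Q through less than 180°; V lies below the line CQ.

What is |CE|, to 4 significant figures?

37.04

Checks: |WE| = 6.700 ✓; ∠(WE, EV) = 90.00° ✓; |EV| = 27.00 ✓; |CV| = 52.81 ✓.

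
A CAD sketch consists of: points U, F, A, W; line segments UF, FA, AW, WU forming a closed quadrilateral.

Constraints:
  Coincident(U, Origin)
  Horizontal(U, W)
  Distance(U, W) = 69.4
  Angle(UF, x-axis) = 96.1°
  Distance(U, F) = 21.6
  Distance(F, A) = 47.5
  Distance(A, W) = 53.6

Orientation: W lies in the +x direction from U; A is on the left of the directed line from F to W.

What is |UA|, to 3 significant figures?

59.3

Checks: UF at 96.10° ✓; |FA| = 47.50 ✓; |AW| = 53.60 ✓.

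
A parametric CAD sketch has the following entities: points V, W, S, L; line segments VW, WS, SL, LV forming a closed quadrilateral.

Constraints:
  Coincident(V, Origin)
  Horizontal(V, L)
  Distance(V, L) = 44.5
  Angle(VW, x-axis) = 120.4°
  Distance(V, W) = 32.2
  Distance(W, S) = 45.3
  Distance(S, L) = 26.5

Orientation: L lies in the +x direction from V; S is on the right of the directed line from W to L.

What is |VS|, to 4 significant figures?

18.14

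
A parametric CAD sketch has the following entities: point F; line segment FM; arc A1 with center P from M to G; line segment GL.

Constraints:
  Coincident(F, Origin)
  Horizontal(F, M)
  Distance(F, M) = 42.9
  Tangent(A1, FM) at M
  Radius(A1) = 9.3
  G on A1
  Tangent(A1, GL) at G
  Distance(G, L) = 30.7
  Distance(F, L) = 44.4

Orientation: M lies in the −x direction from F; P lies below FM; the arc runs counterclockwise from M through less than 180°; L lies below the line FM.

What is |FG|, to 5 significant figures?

51.602

Checks: |PG| = 9.300 ✓; ∠(PG, GL) = 90.00° ✓; |GL| = 30.70 ✓; |FL| = 44.40 ✓.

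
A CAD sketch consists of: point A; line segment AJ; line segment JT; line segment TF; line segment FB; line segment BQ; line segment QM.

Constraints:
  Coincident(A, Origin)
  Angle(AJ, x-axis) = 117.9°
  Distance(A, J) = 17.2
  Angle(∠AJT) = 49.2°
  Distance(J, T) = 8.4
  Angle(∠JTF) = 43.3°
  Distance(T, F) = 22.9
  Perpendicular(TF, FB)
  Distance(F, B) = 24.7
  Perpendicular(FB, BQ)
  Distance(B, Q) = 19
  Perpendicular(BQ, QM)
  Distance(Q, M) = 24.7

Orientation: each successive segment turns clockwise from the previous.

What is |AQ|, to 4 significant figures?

36.24

A is at the origin; AJ runs at 117.9° with length 17.2, so J = (-8.048, 15.20). ∠AJT = 49.2° gives JT at -12.90° from the x-axis; with |JT| = 8.4, T = (0.1396, 13.33). ∠JTF = 43.3° gives TF at -149.6° from the x-axis; with |TF| = 22.9, F = (-19.61, 1.737). The perpendicularity gives FB at right angles to TF, so FB runs at 120.4°; with |FB| = 24.7, B = (-32.11, 23.04). FB is perpendicular to BQ, so BQ runs at 30.40°; with |BQ| = 19.0, Q = (-15.72, 32.66). Then |AQ| = |Q − A| = 36.24.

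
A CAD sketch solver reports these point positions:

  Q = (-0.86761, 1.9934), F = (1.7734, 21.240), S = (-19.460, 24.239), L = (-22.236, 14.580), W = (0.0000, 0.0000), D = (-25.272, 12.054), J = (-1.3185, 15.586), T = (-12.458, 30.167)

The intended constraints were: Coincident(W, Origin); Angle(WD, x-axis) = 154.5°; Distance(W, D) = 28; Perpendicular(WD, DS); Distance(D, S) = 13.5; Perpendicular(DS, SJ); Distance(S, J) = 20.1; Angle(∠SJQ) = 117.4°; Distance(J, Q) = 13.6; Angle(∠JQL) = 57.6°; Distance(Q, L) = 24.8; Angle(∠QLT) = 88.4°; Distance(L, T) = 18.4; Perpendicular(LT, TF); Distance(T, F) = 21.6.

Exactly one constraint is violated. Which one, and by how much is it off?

Distance(T, F) = 21.6 — off by 4.80.

W = (0.00, 0.00) ✓; WD at 154.5° ✓; |WD| = 28.00 ✓; ∠(WD, DS) = 90.00° ✓; |DS| = 13.50 ✓; ∠(DS, SJ) = 90.00° ✓; |SJ| = 20.10 ✓; ∠SJQ = 117.4° ✓; |JQ| = 13.60 ✓; ∠JQL = 57.60° ✓; |QL| = 24.80 ✓; ∠QLT = 88.40° ✓; |LT| = 18.40 ✓; ∠(LT, TF) = 90.00° ✓; |TF| = 16.80 ✗.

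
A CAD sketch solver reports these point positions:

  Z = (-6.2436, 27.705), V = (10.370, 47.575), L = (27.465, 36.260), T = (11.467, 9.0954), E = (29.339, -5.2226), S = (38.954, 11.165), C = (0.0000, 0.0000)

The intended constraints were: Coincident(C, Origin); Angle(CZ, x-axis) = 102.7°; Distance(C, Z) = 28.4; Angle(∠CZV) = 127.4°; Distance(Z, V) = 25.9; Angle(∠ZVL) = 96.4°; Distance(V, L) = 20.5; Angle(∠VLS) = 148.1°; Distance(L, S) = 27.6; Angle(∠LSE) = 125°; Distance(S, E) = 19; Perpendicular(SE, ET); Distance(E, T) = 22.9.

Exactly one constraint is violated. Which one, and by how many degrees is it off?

Perpendicular(SE, ET) — off by 8.30°.

C = (0.00, 0.00) ✓; CZ at 102.7° ✓; |CZ| = 28.40 ✓; ∠CZV = 127.4° ✓; |ZV| = 25.90 ✓; ∠ZVL = 96.40° ✓; |VL| = 20.50 ✓; ∠VLS = 148.1° ✓; |LS| = 27.60 ✓; ∠LSE = 125.0° ✓; |SE| = 19.00 ✓; ∠(SE, ET) = 98.30° ✗; |ET| = 22.90 ✓.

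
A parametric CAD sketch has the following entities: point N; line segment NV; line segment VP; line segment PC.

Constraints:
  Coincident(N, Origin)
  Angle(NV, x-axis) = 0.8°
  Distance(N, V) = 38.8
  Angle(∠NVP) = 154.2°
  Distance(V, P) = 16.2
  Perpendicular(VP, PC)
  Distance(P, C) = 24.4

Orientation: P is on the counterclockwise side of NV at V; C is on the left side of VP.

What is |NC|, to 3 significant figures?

51.7

N is at the origin; NV runs at 0.8° with length 38.8, so V = 38.8·(cos 0.8°, sin 0.8°) = (38.8, 0.542). ∠NVP = 154.2°, so VP runs at 0.8° + (180° − 154.2°) = 26.6° from the x-axis; with |VP| = 16.2, P = V + 16.2·(cos 26.6°, sin 26.6°) = (53.3, 7.80). The perpendicularity gives PC at right angles to VP; with |PC| = 24.4 on the left of VP, C = P + 24.4·(-0.448, 0.894) = (42.4, 29.6). Then |NC| = |C − N| = 51.7.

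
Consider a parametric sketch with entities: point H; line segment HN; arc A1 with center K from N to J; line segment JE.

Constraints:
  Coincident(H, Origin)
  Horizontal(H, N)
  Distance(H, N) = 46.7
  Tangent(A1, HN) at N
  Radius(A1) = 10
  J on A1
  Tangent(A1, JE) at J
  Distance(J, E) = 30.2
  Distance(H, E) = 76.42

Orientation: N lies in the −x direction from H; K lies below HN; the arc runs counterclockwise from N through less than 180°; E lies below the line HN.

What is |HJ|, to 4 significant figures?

55.92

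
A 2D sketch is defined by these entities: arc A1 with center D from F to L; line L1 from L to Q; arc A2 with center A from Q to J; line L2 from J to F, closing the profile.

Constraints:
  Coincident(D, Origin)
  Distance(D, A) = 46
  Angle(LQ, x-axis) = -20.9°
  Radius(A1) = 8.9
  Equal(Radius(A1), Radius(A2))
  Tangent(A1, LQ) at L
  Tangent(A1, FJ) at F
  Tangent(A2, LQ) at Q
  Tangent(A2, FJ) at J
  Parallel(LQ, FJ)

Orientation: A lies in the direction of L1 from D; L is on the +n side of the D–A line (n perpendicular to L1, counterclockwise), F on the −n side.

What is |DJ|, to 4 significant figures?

46.85

The slot axis is L1's direction at -20.9°, so u = (cos -20.9°, sin -20.9°) = (0.9342, -0.3567) and n = (−sin -20.9°, cos -20.9°) = (0.3567, 0.9342). D is at the origin and A lies 46.0 along u from D, so A = 46.0·u = (42.97, -16.41). Tangency of A1 to both parallel lines with radius 8.9 puts L and F at D ± 8.9·n: L = (3.175, 8.314), F = (-3.175, -8.314). Equal radii place Q and J the same way about A: Q = A + 8.9·n = (46.15, -8.096), J = A − 8.9·n = (39.80, -24.72). Then |DJ| = |J − D| = 46.85.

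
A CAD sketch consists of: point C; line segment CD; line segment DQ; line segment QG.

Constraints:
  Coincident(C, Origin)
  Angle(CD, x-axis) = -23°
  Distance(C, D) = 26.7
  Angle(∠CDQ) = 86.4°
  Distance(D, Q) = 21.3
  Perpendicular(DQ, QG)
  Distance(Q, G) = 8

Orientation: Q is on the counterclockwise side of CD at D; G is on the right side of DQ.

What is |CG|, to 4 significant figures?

39.82

C is at the origin; CD runs at -23.0° with length 26.7, so D = 26.7·(cos -23.0°, sin -23.0°) = (24.58, -10.43). ∠CDQ = 86.4°, so DQ runs at -23.0° + (180° − 86.4°) = 70.60° from the x-axis; with |DQ| = 21.3, Q = D + 21.3·(cos 70.60°, sin 70.60°) = (31.65, 9.658). DQ ⟂ QG; with |QG| = 8.0 on the right of DQ, G = Q + 8.0·(0.9432, -0.3322) = (39.20, 7.001). Then |CG| = |G − C| = 39.82.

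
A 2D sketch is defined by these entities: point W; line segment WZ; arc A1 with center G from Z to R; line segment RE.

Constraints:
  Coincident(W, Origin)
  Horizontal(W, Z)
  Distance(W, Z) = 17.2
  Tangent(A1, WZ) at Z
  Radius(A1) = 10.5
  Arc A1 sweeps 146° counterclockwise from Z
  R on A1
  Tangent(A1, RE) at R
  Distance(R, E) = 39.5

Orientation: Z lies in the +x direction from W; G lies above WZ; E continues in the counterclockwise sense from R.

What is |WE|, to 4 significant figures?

42.41

On A1, Z sits at bearing -90° from G; a 146° counterclockwise sweep puts R at bearing 56°, so R = G + 10.5·(cos 56°, sin 56°) = (23.07, 19.20). The tangent condition forces GR to be normal to RE, so RE runs along (−sin 56°, cos 56°); with |RE| = 39.5, E = (-9.675, 41.29). Then |WE| = |E − W| = 42.41.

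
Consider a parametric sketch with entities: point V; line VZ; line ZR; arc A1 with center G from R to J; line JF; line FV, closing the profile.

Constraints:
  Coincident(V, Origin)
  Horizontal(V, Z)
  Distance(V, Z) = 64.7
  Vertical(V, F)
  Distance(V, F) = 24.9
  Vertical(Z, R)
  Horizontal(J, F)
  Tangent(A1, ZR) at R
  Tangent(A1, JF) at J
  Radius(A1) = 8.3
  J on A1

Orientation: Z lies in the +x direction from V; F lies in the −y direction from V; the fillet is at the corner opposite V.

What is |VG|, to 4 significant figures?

58.79

V is at the origin; VZ is horizontal with |VZ| = 64.7 and Z on the +x side, so Z = (64.70, 0.000). VF is vertical with |VF| = 24.9 and F on the −y side, so F = (0.000, -24.90). The virtual corner opposite V is at (64.70, -24.90). Since A1 is tangent to ZR there, GR ⟂ ZR and since A1 is tangent to JF there, GJ ⟂ JF, with radius 8.3, so the center G sits 8.3 in from both sides at G = (56.40, -16.60). Then |VG| = |G − V| = 58.79.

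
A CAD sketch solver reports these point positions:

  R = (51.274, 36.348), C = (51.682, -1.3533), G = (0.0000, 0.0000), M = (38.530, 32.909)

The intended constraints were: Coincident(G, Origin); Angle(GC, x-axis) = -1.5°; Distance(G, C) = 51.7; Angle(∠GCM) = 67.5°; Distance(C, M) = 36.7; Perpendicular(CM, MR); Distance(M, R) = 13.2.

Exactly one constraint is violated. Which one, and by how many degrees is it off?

Perpendicular(CM, MR) — off by 5.90°.

G = (0.00, 0.00) ✓; GC at -1.500° ✓; |GC| = 51.70 ✓; ∠GCM = 67.50° ✓; |CM| = 36.70 ✓; ∠(CM, MR) = 95.90° ✗; |MR| = 13.20 ✓.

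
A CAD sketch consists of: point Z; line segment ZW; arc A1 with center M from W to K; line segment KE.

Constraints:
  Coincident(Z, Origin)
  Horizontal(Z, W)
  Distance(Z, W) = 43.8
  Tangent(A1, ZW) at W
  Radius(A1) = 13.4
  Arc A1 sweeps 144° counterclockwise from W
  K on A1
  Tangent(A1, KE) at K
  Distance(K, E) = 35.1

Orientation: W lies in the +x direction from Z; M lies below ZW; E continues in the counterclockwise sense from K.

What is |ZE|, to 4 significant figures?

78.43

On A1, W sits at bearing 90° from M; a 144° counterclockwise sweep puts K at bearing 234°, so K = M + 13.4·(cos 234°, sin 234°) = (35.92, -24.24). A1 meets KE tangentially, so MK is at right angles to KE, so KE runs along (−sin 234°, cos 234°); with |KE| = 35.1, E = (64.32, -44.87). Then |ZE| = |E − Z| = 78.43.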